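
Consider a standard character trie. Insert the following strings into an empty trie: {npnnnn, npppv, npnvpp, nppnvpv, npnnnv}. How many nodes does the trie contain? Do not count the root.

17

For each word, the new-node count is its length minus the longest prefix already in the trie:
  "npnnnn" → 6 new (n, p, n, n, n, n)
  "npppv" → prefix "np" already present; 3 new (p, p, v)
  "npnvpp" → prefix "npn" already present; 3 new (v, p, p)
  "nppnvpv" → prefix "npp" already present; 4 new (n, v, p, v)
  "npnnnv" → prefix "npnnn" already present; 1 new (v)
Total nodes = 6 + 3 + 3 + 4 + 1 = 17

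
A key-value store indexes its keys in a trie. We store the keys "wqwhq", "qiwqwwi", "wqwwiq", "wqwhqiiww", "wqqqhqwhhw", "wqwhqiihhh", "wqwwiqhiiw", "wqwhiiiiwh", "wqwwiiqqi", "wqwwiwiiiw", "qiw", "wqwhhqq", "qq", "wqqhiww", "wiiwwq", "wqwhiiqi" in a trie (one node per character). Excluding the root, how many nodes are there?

Trace insertions, counting only characters that open a new branch:
  "wqwhq" → 5 new (w, q, w, h, q)
  "qiwqwwi" → 7 new (q, i, w, q, w, w, i)
  "wqwwiq" → prefix "wqw" already present; 3 new (w, i, q)
  "wqwhqiiww" → prefix "wqwhq" already present; 4 new (i, i, w, w)
  "wqqqhqwhhw" → prefix "wq" already present; 8 new (q, q, h, q, w, h, h, w)
  "wqwhqiihhh" → prefix "wqwhqii" already present; 3 new (h, h, h)
  "wqwwiqhiiw" → prefix "wqwwiq" already present; 4 new (h, i, i, w)
  "wqwhiiiiwh" → prefix "wqwh" already present; 6 new (i, i, i, i, w, h)
  "wqwwiiqqi" → prefix "wqwwi" already present; 4 new (i, q, q, i)
  "wqwwiwiiiw" → prefix "wqwwi" already present; 5 new (w, i, i, i, w)
  "qiw" → prefix "qiw" already present; 0 new (none)
  "wqwhhqq" → prefix "wqwh" already present; 3 new (h, q, q)
  "qq" → prefix "q" already present; 1 new (q)
  "wqqhiww" → prefix "wqq" already present; 4 new (h, i, w, w)
  "wiiwwq" → prefix "w" already present; 5 new (i, i, w, w, q)
  "wqwhiiqi" → prefix "wqwhii" already present; 2 new (q, i)
Total nodes = 5 + 7 + 3 + 4 + 8 + 3 + 4 + 6 + 4 + 5 + 0 + 3 + 1 + 4 + 5 + 2 = 64

64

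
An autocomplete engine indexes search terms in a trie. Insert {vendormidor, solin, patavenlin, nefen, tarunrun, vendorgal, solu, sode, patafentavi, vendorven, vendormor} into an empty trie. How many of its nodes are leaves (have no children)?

11

Leaves are exactly the stored words that no other stored word extends.
Those words: "nefen", "patafentavi", "patavenlin", "sode", "solin", "solu", "tarunrun", "vendorgal", "vendormidor", "vendormor", "vendorven"
Leaf count: 11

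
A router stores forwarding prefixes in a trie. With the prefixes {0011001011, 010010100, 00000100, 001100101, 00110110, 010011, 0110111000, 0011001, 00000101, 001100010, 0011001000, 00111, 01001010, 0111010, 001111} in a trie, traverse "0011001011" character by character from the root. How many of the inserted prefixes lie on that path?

3

Traverse "0011001011" character by character; count nodes along the way that are marked as word ends.
Prefixes of the query that are stored words: "0011001", "001100101", "0011001011"
Count: 3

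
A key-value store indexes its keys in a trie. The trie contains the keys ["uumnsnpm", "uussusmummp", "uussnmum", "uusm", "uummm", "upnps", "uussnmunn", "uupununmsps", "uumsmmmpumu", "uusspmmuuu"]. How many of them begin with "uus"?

Walk to "uus"; the words in its subtree are exactly those with that prefix.
Words under "uus": uusm, uussnmum, uussnmunn, uusspmmuuu, uussusmummp
Count: 5

5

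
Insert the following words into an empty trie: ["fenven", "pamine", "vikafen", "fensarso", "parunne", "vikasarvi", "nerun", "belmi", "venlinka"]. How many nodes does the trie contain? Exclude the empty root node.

Trace insertions, counting only characters that open a new branch:
  "fenven" → 6 new (f, e, n, v, e, n)
  "pamine" → 6 new (p, a, m, i, n, e)
  "vikafen" → 7 new (v, i, k, a, f, e, n)
  "fensarso" → prefix "fen" already present; 5 new (s, a, r, s, o)
  "parunne" → prefix "pa" already present; 5 new (r, u, n, n, e)
  "vikasarvi" → prefix "vika" already present; 5 new (s, a, r, v, i)
  "nerun" → 5 new (n, e, r, u, n)
  "belmi" → 5 new (b, e, l, m, i)
  "venlinka" → prefix "v" already present; 7 new (e, n, l, i, n, k, a)
Total nodes = 6 + 6 + 7 + 5 + 5 + 5 + 5 + 5 + 7 = 51

51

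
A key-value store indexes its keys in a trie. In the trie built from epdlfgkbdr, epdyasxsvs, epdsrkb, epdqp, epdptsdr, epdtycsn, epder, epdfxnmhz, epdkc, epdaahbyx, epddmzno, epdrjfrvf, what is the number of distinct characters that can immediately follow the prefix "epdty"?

1

Walk "epdty" from the root, arriving at one node.
Distinct next characters after "epdty": c.
That node has 1 child edge.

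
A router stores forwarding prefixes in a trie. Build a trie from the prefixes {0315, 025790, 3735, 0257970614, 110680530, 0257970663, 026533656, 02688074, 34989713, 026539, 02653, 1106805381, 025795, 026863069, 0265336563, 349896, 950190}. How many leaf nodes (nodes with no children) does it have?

15

Leaves are exactly the stored words that no other stored word extends.
Those words: "025790", "025795", "0257970614", "0257970663", "0265336563", "026539", "026863069", "02688074", "0315", "110680530", "1106805381", "349896", "34989713", "3735", "950190"
Leaf count: 15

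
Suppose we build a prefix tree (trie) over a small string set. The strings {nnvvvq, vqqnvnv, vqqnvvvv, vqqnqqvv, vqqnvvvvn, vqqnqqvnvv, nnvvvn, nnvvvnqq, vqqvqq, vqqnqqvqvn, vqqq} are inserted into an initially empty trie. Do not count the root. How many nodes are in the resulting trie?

Trie structure (* marks end of a word):
(root)
├─ n
│  └─ n
│     └─ v
│        └─ v
│           └─ v
│              ├─ n *
│              │  └─ q
│              │     └─ q *
│              └─ q *
└─ v
   └─ q
      └─ q
         ├─ n
         │  ├─ q
         │  │  └─ q
         │  │     └─ v
         │  │        ├─ n
         │  │        │  └─ v
         │  │        │     └─ v *
         │  │        ├─ q
         │  │        │  └─ v
         │  │        │     └─ n *
         │  │        └─ v *
         │  └─ v
         │     ├─ n
         │     │  └─ v *
         │     └─ v
         │        └─ v
         │           └─ v *
         │              └─ n *
         ├─ q *
         └─ v
            └─ q
               └─ q *
Counting every labelled node above: 34.

34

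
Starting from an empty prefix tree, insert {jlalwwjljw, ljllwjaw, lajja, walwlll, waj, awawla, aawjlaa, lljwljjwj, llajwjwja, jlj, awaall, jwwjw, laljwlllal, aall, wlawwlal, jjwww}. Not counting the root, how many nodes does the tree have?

86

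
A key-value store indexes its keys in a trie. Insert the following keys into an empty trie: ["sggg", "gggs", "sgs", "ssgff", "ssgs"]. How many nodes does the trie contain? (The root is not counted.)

Insert word by word; a character creates a node only if that edge doesn't already exist:
  "sggg" → 4 new (s, g, g, g)
  "gggs" → 4 new (g, g, g, s)
  "sgs" → prefix "sg" already present; 1 new (s)
  "ssgff" → prefix "s" already present; 4 new (s, g, f, f)
  "ssgs" → prefix "ssg" already present; 1 new (s)
Total nodes = 4 + 4 + 1 + 4 + 1 = 14

14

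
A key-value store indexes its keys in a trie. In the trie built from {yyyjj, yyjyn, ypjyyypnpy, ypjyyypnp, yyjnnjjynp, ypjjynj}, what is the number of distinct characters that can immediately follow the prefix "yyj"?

2

Follow the path "yyj" to its node, then look at its outgoing edges.
Distinct next characters after "yyj": n, y.
That node has 2 child edges.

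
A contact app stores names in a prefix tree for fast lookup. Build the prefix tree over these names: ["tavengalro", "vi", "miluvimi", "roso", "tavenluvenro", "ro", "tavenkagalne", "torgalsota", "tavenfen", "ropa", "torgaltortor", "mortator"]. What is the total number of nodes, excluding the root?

65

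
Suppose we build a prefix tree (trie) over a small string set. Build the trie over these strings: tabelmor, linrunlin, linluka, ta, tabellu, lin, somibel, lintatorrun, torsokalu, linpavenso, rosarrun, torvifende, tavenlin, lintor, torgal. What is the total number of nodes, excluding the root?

79

Count nodes per top-level branch (shared prefixes stored once):
  'l'-branch (lin, linluka, linpavenso, linrunlin, lintatorrun, lintor): 30 nodes
  'r'-branch (rosarrun): 8 nodes
  's'-branch (somibel): 7 nodes
  't'-branch (ta, tabellu, tabelmor, tavenlin, torgal, torsokalu, torvifende): 34 nodes
Sum: 79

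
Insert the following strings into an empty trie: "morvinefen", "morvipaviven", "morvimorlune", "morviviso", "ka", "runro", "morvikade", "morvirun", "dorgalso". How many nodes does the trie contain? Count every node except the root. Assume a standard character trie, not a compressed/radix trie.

50

For each word, the new-node count is its length minus the longest prefix already in the trie:
  "morvinefen" → 10 new (m, o, r, v, i, n, e, f, e, n)
  "morvipaviven" → prefix "morvi" already present; 7 new (p, a, v, i, v, e, n)
  "morvimorlune" → prefix "morvi" already present; 7 new (m, o, r, l, u, n, e)
  "morviviso" → prefix "morvi" already present; 4 new (v, i, s, o)
  "ka" → 2 new (k, a)
  "runro" → 5 new (r, u, n, r, o)
  "morvikade" → prefix "morvi" already present; 4 new (k, a, d, e)
  "morvirun" → prefix "morvi" already present; 3 new (r, u, n)
  "dorgalso" → 8 new (d, o, r, g, a, l, s, o)
Total nodes = 10 + 7 + 7 + 4 + 2 + 5 + 4 + 3 + 8 = 50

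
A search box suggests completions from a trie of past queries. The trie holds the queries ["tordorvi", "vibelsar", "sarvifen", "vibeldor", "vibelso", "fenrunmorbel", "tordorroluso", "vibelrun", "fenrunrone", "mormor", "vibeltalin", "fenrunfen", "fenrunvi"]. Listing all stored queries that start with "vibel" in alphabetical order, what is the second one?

Filter for "vibel…" and sort: "vibeldor", "vibelrun", "vibelsar", "vibelso", "vibeltalin"
The 2nd is vibelrun.

vibelrun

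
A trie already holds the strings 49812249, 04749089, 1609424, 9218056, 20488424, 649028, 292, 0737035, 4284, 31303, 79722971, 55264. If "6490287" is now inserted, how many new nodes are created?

1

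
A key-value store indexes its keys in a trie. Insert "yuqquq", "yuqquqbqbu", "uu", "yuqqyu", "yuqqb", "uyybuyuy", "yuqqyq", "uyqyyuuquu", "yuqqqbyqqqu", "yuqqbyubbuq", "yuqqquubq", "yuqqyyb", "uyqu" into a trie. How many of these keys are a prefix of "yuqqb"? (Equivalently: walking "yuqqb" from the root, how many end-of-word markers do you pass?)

1

Traverse "yuqqb" character by character; count nodes along the way that are marked as word ends.
Prefixes of the query that are stored words: "yuqqb"
Count: 1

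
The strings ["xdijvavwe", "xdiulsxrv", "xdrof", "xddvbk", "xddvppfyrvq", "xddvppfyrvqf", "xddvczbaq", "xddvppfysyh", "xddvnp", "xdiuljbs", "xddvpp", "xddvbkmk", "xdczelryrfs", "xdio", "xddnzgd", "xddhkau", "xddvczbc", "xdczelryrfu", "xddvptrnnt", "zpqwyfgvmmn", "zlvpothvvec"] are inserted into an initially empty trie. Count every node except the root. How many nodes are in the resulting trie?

Insert word by word; a character creates a node only if that edge doesn't already exist:
  "xdijvavwe" → 9 new (x, d, i, j, v, a, v, w, e)
  "xdiulsxrv" → prefix "xdi" already present; 6 new (u, l, s, x, r, v)
  "xdrof" → prefix "xd" already present; 3 new (r, o, f)
  "xddvbk" → prefix "xd" already present; 4 new (d, v, b, k)
  "xddvppfyrvq" → prefix "xddv" already present; 7 new (p, p, f, y, r, v, q)
  "xddvppfyrvqf" → prefix "xddvppfyrvq" already present; 1 new (f)
  "xddvczbaq" → prefix "xddv" already present; 5 new (c, z, b, a, q)
  "xddvppfysyh" → prefix "xddvppfy" already present; 3 new (s, y, h)
  "xddvnp" → prefix "xddv" already present; 2 new (n, p)
  "xdiuljbs" → prefix "xdiul" already present; 3 new (j, b, s)
  "xddvpp" → prefix "xddvpp" already present; 0 new (none)
  "xddvbkmk" → prefix "xddvbk" already present; 2 new (m, k)
  "xdczelryrfs" → prefix "xd" already present; 9 new (c, z, e, l, r, y, r, f, s)
  "xdio" → prefix "xdi" already present; 1 new (o)
  "xddnzgd" → prefix "xdd" already present; 4 new (n, z, g, d)
  "xddhkau" → prefix "xdd" already present; 4 new (h, k, a, u)
  "xddvczbc" → prefix "xddvczb" already present; 1 new (c)
  "xdczelryrfu" → prefix "xdczelryrf" already present; 1 new (u)
  "xddvptrnnt" → prefix "xddvp" already present; 5 new (t, r, n, n, t)
  "zpqwyfgvmmn" → 11 new (z, p, q, w, y, f, g, v, m, m, n)
  "zlvpothvvec" → prefix "z" already present; 10 new (l, v, p, o, t, h, v, v, e, c)
Total nodes = 9 + 6 + 3 + 4 + 7 + 1 + 5 + 3 + 2 + 3 + 0 + 2 + 9 + 1 + 4 + 4 + 1 + 1 + 5 + 11 + 10 = 91

91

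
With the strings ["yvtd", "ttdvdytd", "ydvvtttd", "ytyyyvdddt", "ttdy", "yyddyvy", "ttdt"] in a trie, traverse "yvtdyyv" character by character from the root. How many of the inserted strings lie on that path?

Walk "yvtdyyv" from the root; an end-of-word marker is hit whenever a stored word is a prefix of "yvtdyyv".
Prefixes of the query that are stored words: "yvtd"
Count: 1

1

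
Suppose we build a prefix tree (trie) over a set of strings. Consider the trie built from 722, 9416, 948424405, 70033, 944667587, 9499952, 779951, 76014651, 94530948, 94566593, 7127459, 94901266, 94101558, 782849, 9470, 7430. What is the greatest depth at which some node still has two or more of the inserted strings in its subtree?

Equivalently: take the maximum, over all pairs, of their longest common prefix length.
e.g. "94101558" and "9416" share the prefix "941" of length 3; no pair shares a longer one.
Longest shared-prefix length: 3

3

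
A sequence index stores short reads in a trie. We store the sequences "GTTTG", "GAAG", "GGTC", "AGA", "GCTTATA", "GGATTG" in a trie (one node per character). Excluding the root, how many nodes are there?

24

Trie structure (* marks end of a word):
(root)
├─ A
│  └─ G
│     └─ A *
└─ G
   ├─ A
   │  └─ A
   │     └─ G *
   ├─ C
   │  └─ T
   │     └─ T
   │        └─ A
   │           └─ T
   │              └─ A *
   ├─ G
   │  ├─ A
   │  │  └─ T
   │  │     └─ T
   │  │        └─ G *
   │  └─ T
   │     └─ C *
   └─ T
      └─ T
         └─ T
            └─ G *
Counting every labelled node above: 24.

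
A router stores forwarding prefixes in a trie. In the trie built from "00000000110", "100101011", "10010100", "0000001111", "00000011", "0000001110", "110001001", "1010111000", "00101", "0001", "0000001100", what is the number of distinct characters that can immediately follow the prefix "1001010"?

2

The children of the "1001010" node are the distinct next characters among strings starting with "1001010".
Characters that immediately follow "1001010" among the stored strings: {0, 1}.
That node has 2 child edges.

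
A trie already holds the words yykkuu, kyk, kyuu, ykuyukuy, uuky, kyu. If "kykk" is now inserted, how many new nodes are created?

The longest prefix of "kykk" already in the trie is "kyk" (length 3).
Each of the 1 remaining characters creates one node.

1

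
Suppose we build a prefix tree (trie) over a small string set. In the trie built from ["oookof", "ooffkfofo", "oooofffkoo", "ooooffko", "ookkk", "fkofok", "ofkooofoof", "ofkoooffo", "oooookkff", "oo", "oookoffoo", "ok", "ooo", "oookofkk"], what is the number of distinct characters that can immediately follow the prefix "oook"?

1

Walk "oook" from the root, arriving at one node.
Characters that immediately follow "oook" among the stored strings: {o}.
That node has 1 child edge.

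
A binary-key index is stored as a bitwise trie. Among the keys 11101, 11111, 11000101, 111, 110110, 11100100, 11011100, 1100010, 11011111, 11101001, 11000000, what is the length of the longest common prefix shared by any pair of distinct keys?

7

Look for the deepest trie node that still has at least two words in its subtree.
"1100010" and "11000101" agree on "1100010" (7 characters) before diverging; nothing deeper is shared.
Longest shared-prefix length: 7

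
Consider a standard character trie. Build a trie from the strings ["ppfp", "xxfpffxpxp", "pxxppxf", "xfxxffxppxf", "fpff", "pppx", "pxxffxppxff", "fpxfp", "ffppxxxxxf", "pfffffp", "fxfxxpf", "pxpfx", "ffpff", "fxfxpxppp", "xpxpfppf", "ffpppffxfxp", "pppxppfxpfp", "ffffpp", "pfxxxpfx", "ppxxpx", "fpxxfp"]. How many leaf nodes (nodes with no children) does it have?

20

A leaf is a node with no children — equivalently, the end of a word that is not a proper prefix of any other stored word.
Those words: "ffffpp", "ffpff", "ffpppffxfxp", "ffppxxxxxf", "fpff", "fpxfp", "fpxxfp", "fxfxpxppp", "fxfxxpf", "pfffffp", "pfxxxpfx", "ppfp", "pppxppfxpfp", "ppxxpx", "pxpfx", "pxxffxppxff", "pxxppxf", "xfxxffxppxf", "xpxpfppf", "xxfpffxpxp"
Leaf count: 20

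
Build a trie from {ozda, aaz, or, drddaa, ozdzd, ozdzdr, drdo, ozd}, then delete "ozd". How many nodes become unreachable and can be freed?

A node on "ozd"'s path can go only if nothing else ends at it or branches off below it.
Every node on "ozd" is still needed (e.g. by "ozda"), so nothing is freed.
Nodes removed: 0

0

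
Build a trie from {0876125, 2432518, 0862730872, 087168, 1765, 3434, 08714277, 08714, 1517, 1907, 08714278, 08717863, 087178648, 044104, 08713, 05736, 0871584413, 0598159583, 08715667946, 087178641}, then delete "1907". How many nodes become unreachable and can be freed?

After clearing the end-marker at "1907", prune upward until reaching a node still needed by another word.
The suffix "907" (3 nodes) is used only by "1907"; the node for "1" still has the child "7", so pruning stops there.
Nodes removed: 3

3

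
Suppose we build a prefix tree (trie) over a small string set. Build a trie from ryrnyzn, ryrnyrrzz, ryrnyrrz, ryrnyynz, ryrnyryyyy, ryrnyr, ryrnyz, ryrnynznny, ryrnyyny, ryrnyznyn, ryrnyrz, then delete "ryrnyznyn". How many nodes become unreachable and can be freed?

Walk "ryrnyznyn" from the leaf back toward the root, removing each node that no remaining word uses.
The suffix "yn" (2 nodes) is used only by "ryrnyznyn"; "ryrnyzn" is itself a stored word, so pruning stops there.
Nodes removed: 2

2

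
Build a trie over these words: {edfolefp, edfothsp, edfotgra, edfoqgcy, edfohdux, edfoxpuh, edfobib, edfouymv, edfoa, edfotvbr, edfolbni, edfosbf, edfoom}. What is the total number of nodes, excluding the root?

46

Insert word by word; a character creates a node only if that edge doesn't already exist:
  "edfolefp" → 8 new (e, d, f, o, l, e, f, p)
  "edfothsp" → prefix "edfo" already present; 4 new (t, h, s, p)
  "edfotgra" → prefix "edfot" already present; 3 new (g, r, a)
  "edfoqgcy" → prefix "edfo" already present; 4 new (q, g, c, y)
  "edfohdux" → prefix "edfo" already present; 4 new (h, d, u, x)
  "edfoxpuh" → prefix "edfo" already present; 4 new (x, p, u, h)
  "edfobib" → prefix "edfo" already present; 3 new (b, i, b)
  "edfouymv" → prefix "edfo" already present; 4 new (u, y, m, v)
  "edfoa" → prefix "edfo" already present; 1 new (a)
  "edfotvbr" → prefix "edfot" already present; 3 new (v, b, r)
  "edfolbni" → prefix "edfol" already present; 3 new (b, n, i)
  "edfosbf" → prefix "edfo" already present; 3 new (s, b, f)
  "edfoom" → prefix "edfo" already present; 2 new (o, m)
Total nodes = 8 + 4 + 3 + 4 + 4 + 4 + 3 + 4 + 1 + 3 + 3 + 3 + 2 = 46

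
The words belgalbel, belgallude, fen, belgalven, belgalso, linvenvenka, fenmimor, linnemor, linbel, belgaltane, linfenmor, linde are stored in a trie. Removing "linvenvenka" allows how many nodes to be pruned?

A node on "linvenvenka"'s path can go only if nothing else ends at it or branches off below it.
The suffix "venvenka" (8 nodes) is used only by "linvenvenka"; the node for "lin" still has the child "n", so pruning stops there.
Nodes removed: 8

8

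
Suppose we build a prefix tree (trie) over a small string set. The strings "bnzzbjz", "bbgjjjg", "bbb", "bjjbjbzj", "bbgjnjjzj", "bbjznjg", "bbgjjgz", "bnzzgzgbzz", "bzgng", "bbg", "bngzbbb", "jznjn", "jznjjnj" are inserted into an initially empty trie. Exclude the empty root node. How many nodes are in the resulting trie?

56

For each word, the new-node count is its length minus the longest prefix already in the trie:
  "bnzzbjz" → 7 new (b, n, z, z, b, j, z)
  "bbgjjjg" → prefix "b" already present; 6 new (b, g, j, j, j, g)
  "bbb" → prefix "bb" already present; 1 new (b)
  "bjjbjbzj" → prefix "b" already present; 7 new (j, j, b, j, b, z, j)
  "bbgjnjjzj" → prefix "bbgj" already present; 5 new (n, j, j, z, j)
  "bbjznjg" → prefix "bb" already present; 5 new (j, z, n, j, g)
  "bbgjjgz" → prefix "bbgjj" already present; 2 new (g, z)
  "bnzzgzgbzz" → prefix "bnzz" already present; 6 new (g, z, g, b, z, z)
  "bzgng" → prefix "b" already present; 4 new (z, g, n, g)
  "bbg" → prefix "bbg" already present; 0 new (none)
  "bngzbbb" → prefix "bn" already present; 5 new (g, z, b, b, b)
  "jznjn" → 5 new (j, z, n, j, n)
  "jznjjnj" → prefix "jznj" already present; 3 new (j, n, j)
Total nodes = 7 + 6 + 1 + 7 + 5 + 5 + 2 + 6 + 4 + 0 + 5 + 5 + 3 = 56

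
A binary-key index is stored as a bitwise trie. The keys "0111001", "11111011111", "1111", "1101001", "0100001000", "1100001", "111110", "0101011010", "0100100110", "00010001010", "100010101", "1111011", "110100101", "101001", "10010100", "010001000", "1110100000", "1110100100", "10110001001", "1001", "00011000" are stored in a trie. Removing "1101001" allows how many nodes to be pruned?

Walk "1101001" from the leaf back toward the root, removing each node that no remaining word uses.
Every node on "1101001" is still needed (e.g. by "110100101"), so nothing is freed.
Nodes removed: 0

0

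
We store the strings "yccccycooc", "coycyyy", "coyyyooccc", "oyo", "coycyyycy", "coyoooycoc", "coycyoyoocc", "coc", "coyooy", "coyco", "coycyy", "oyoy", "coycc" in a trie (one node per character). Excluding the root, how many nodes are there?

47

Trace insertions, counting only characters that open a new branch:
  "yccccycooc" → 10 new (y, c, c, c, c, y, c, o, o, c)
  "coycyyy" → 7 new (c, o, y, c, y, y, y)
  "coyyyooccc" → prefix "coy" already present; 7 new (y, y, o, o, c, c, c)
  "oyo" → 3 new (o, y, o)
  "coycyyycy" → prefix "coycyyy" already present; 2 new (c, y)
  "coyoooycoc" → prefix "coy" already present; 7 new (o, o, o, y, c, o, c)
  "coycyoyoocc" → prefix "coycy" already present; 6 new (o, y, o, o, c, c)
  "coc" → prefix "co" already present; 1 new (c)
  "coyooy" → prefix "coyoo" already present; 1 new (y)
  "coyco" → prefix "coyc" already present; 1 new (o)
  "coycyy" → prefix "coycyy" already present; 0 new (none)
  "oyoy" → prefix "oyo" already present; 1 new (y)
  "coycc" → prefix "coyc" already present; 1 new (c)
Total nodes = 10 + 7 + 7 + 3 + 2 + 7 + 6 + 1 + 1 + 1 + 0 + 1 + 1 = 47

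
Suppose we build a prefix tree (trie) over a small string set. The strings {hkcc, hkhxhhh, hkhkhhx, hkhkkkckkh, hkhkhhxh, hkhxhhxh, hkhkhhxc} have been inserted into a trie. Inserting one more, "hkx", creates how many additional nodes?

1

"hk" is already a path in the trie; the remaining "x" must be added.
So 3 − 2 = 1 new nodes.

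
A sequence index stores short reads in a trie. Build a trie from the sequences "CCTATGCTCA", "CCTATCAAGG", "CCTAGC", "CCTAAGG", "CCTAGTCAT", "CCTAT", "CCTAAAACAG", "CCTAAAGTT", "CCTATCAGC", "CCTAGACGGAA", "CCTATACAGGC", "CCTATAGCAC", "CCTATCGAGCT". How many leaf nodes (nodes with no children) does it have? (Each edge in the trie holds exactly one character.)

12

A leaf is a node with no children — equivalently, the end of a word that is not a proper prefix of any other stored word.
Those words: "CCTAAAACAG", "CCTAAAGTT", "CCTAAGG", "CCTAGACGGAA", "CCTAGC", "CCTAGTCAT", "CCTATACAGGC", "CCTATAGCAC", "CCTATCAAGG", "CCTATCAGC", "CCTATCGAGCT", "CCTATGCTCA"
Leaf count: 12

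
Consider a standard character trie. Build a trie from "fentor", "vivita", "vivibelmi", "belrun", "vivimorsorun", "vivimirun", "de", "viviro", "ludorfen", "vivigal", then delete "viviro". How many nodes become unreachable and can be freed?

A node on "viviro"'s path can go only if nothing else ends at it or branches off below it.
The suffix "ro" (2 nodes) is used only by "viviro"; the node for "vivi" still has the child "t", so pruning stops there.
Nodes removed: 2

2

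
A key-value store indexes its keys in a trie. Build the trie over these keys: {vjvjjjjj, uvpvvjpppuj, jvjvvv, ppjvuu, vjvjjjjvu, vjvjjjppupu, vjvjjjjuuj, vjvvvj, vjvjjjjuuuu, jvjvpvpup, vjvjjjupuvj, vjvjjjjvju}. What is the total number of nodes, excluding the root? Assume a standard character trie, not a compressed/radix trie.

58

For each word, the new-node count is its length minus the longest prefix already in the trie:
  "vjvjjjjj" → 8 new (v, j, v, j, j, j, j, j)
  "uvpvvjpppuj" → 11 new (u, v, p, v, v, j, p, p, p, u, j)
  "jvjvvv" → 6 new (j, v, j, v, v, v)
  "ppjvuu" → 6 new (p, p, j, v, u, u)
  "vjvjjjjvu" → prefix "vjvjjjj" already present; 2 new (v, u)
  "vjvjjjppupu" → prefix "vjvjjj" already present; 5 new (p, p, u, p, u)
  "vjvjjjjuuj" → prefix "vjvjjjj" already present; 3 new (u, u, j)
  "vjvvvj" → prefix "vjv" already present; 3 new (v, v, j)
  "vjvjjjjuuuu" → prefix "vjvjjjjuu" already present; 2 new (u, u)
  "jvjvpvpup" → prefix "jvjv" already present; 5 new (p, v, p, u, p)
  "vjvjjjupuvj" → prefix "vjvjjj" already present; 5 new (u, p, u, v, j)
  "vjvjjjjvju" → prefix "vjvjjjjv" already present; 2 new (j, u)
Total nodes = 8 + 11 + 6 + 6 + 2 + 5 + 3 + 3 + 2 + 5 + 5 + 2 = 58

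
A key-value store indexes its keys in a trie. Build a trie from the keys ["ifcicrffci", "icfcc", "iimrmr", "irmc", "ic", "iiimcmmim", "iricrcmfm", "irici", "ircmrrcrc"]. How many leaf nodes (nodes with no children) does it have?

Leaves are exactly the stored words that no other stored word extends.
Those words: "icfcc", "ifcicrffci", "iiimcmmim", "iimrmr", "ircmrrcrc", "irici", "iricrcmfm", "irmc"
Leaf count: 8

8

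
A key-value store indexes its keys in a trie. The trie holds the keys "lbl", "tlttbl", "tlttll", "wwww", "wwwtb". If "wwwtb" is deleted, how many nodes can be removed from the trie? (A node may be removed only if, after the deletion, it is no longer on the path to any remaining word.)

2

After clearing the end-marker at "wwwtb", prune upward until reaching a node still needed by another word.
The suffix "tb" (2 nodes) is used only by "wwwtb"; the node for "www" still has the child "w", so pruning stops there.
Nodes removed: 2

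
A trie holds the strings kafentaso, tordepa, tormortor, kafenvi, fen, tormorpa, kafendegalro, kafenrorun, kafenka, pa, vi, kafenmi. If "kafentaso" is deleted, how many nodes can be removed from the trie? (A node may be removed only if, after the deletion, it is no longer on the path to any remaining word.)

4

Walk "kafentaso" from the leaf back toward the root, removing each node that no remaining word uses.
The suffix "taso" (4 nodes) is used only by "kafentaso"; the node for "kafen" still has the child "v", so pruning stops there.
Nodes removed: 4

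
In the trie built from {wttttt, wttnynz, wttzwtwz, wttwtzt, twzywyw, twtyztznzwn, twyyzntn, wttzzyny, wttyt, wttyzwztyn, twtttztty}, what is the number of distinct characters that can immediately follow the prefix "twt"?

2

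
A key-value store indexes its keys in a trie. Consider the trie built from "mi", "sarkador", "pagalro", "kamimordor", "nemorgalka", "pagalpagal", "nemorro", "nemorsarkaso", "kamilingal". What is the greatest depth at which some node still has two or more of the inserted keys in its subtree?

Look for the deepest trie node that still has at least two words in its subtree.
e.g. "nemorgalka" and "nemorro" share the prefix "nemor" of length 5; no pair shares a longer one.
Longest shared-prefix length: 5

5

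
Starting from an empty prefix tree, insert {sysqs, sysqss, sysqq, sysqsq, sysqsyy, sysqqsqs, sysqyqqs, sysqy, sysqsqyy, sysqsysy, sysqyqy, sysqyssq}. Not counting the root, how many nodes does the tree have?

Trie structure (* marks end of a word):
(root)
└─ s
   └─ y
      └─ s
         └─ q
            ├─ q *
            │  └─ s
            │     └─ q
            │        └─ s *
            ├─ s *
            │  ├─ q *
            │  │  └─ y
            │  │     └─ y *
            │  ├─ s *
            │  └─ y
            │     ├─ s
            │     │  └─ y *
            │     └─ y *
            └─ y *
               ├─ q
               │  ├─ q
               │  │  └─ s *
               │  └─ y *
               └─ s
                  └─ s
                     └─ q *
Counting every labelled node above: 25.

25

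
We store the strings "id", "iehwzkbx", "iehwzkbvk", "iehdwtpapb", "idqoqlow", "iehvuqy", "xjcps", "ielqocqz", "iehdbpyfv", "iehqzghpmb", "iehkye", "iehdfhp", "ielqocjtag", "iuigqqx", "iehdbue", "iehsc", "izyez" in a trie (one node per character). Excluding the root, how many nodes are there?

75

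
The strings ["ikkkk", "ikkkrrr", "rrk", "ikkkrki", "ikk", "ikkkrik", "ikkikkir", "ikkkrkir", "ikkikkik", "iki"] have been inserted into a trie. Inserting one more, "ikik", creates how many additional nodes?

1

The longest prefix of "ikik" already in the trie is "iki" (length 3).
New nodes needed: |"ikik"| − 3 = 4 − 3 = 1.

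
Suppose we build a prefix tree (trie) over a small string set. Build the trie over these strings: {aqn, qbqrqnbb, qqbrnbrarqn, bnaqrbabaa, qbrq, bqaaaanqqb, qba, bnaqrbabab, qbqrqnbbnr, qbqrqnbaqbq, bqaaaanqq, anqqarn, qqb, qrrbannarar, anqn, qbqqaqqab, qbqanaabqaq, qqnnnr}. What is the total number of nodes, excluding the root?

Count nodes per top-level branch (shared prefixes stored once):
  'a'-branch (anqn, anqqarn, aqn): 10 nodes
  'b'-branch (bnaqrbabaa, bnaqrbabab, bqaaaanqq, bqaaaanqqb): 20 nodes
  'q'-branch (qba, qbqanaabqaq, qbqqaqqab, qbqrqnbaqbq, qbqrqnbb, qbqrqnbbnr, qbrq, qqb, qqbrnbrarqn, qqnnnr, qrrbannarar): 55 nodes
Sum: 85

85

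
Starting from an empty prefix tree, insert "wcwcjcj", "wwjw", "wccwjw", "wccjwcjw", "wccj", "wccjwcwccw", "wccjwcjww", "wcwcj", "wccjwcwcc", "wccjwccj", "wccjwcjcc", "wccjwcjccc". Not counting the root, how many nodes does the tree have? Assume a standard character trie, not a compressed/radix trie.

Trace insertions, counting only characters that open a new branch:
  "wcwcjcj" → 7 new (w, c, w, c, j, c, j)
  "wwjw" → prefix "w" already present; 3 new (w, j, w)
  "wccwjw" → prefix "wc" already present; 4 new (c, w, j, w)
  "wccjwcjw" → prefix "wcc" already present; 5 new (j, w, c, j, w)
  "wccj" → prefix "wccj" already present; 0 new (none)
  "wccjwcwccw" → prefix "wccjwc" already present; 4 new (w, c, c, w)
  "wccjwcjww" → prefix "wccjwcjw" already present; 1 new (w)
  "wcwcj" → prefix "wcwcj" already present; 0 new (none)
  "wccjwcwcc" → prefix "wccjwcwcc" already present; 0 new (none)
  "wccjwccj" → prefix "wccjwc" already present; 2 new (c, j)
  "wccjwcjcc" → prefix "wccjwcj" already present; 2 new (c, c)
  "wccjwcjccc" → prefix "wccjwcjcc" already present; 1 new (c)
Total nodes = 7 + 3 + 4 + 5 + 0 + 4 + 1 + 0 + 0 + 2 + 2 + 1 = 29

29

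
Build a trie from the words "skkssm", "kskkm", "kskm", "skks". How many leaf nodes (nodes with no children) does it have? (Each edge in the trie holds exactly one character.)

Leaves are exactly the stored words that no other stored word extends.
Those words: "kskkm", "kskm", "skkssm"
Leaf count: 3

3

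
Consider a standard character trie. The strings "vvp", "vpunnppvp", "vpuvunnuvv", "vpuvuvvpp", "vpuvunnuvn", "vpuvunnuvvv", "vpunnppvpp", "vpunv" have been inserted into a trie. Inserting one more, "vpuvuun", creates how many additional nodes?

2

The longest prefix of "vpuvuun" already in the trie is "vpuvu" (length 5).
Each of the 2 remaining characters creates one node.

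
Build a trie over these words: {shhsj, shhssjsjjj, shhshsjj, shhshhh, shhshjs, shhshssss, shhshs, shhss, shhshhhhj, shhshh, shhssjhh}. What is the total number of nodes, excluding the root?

26

Trie structure (* marks end of a word):
(root)
└─ s
   └─ h
      └─ h
         └─ s
            ├─ h
            │  ├─ h *
            │  │  └─ h *
            │  │     └─ h
            │  │        └─ j *
            │  ├─ j
            │  │  └─ s *
            │  └─ s *
            │     ├─ j
            │     │  └─ j *
            │     └─ s
            │        └─ s
            │           └─ s *
            ├─ j *
            └─ s *
               └─ j
                  ├─ h
                  │  └─ h *
                  └─ s
                     └─ j
                        └─ j
                           └─ j *
Counting every labelled node above: 26.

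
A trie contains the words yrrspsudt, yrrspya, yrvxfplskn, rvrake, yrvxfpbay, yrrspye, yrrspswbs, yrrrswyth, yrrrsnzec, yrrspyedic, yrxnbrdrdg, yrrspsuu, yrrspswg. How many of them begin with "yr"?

Filter for entries beginning with "yr":
Matches: "yrrrsnzec", "yrrrswyth", "yrrspsudt", "yrrspsuu", "yrrspswbs", "yrrspswg", "yrrspya", "yrrspye", "yrrspyedic", "yrvxfpbay", "yrvxfplskn", "yrxnbrdrdg"
Count: 12

12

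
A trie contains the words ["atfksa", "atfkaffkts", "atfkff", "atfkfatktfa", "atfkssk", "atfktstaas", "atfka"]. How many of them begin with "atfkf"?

Walk to "atfkf"; the words in its subtree are exactly those with that prefix.
Words under "atfkf": atfkfatktfa, atfkff
Count: 2

2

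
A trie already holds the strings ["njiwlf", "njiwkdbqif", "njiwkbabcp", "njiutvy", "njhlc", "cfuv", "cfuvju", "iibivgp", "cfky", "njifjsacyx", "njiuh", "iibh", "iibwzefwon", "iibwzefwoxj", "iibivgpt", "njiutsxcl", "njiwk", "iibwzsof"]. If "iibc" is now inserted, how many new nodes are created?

1

The longest prefix of "iibc" already in the trie is "iib" (length 3).
Each of the 1 remaining characters creates one node.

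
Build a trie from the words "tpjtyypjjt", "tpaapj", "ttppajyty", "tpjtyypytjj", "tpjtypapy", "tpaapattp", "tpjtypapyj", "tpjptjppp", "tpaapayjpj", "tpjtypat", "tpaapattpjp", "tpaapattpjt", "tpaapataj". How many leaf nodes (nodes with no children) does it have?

Leaves are exactly the stored words that no other stored word extends.
Those words: "tpaapataj", "tpaapattpjp", "tpaapattpjt", "tpaapayjpj", "tpaapj", "tpjptjppp", "tpjtypapyj", "tpjtypat", "tpjtyypjjt", "tpjtyypytjj", "ttppajyty"
Leaf count: 11

11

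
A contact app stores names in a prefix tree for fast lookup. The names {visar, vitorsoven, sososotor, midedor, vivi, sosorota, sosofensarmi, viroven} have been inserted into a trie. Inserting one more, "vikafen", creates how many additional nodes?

"vi" is already a path in the trie; the remaining "kafen" must be added.
New nodes needed: |"vikafen"| − 2 = 7 − 2 = 5.

5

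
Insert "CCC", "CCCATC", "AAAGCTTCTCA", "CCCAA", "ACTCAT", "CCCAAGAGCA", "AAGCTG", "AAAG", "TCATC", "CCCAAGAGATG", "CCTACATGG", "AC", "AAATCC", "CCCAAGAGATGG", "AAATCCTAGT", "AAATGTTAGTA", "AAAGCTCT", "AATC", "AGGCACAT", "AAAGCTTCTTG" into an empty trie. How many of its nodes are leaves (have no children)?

A leaf is a node with no children — equivalently, the end of a word that is not a proper prefix of any other stored word.
Those words: "AAAGCTCT", "AAAGCTTCTCA", "AAAGCTTCTTG", "AAATCCTAGT", "AAATGTTAGTA", "AAGCTG", "AATC", "ACTCAT", "AGGCACAT", "CCCAAGAGATGG", "CCCAAGAGCA", "CCCATC", "CCTACATGG", "TCATC"
Leaf count: 14

14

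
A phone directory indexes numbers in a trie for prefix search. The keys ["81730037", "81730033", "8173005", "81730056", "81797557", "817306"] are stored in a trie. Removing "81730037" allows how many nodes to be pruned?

Walk "81730037" from the leaf back toward the root, removing each node that no remaining word uses.
The suffix "7" (1 node) is used only by "81730037"; the node for "8173003" still has the child "3", so pruning stops there.
Nodes removed: 1

1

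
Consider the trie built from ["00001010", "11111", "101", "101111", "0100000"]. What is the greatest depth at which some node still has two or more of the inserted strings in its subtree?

3

The deepest shared node is where two words last agree before diverging.
"101" and "101111" agree on "101" (3 characters) before diverging; nothing deeper is shared.
Longest shared-prefix length: 3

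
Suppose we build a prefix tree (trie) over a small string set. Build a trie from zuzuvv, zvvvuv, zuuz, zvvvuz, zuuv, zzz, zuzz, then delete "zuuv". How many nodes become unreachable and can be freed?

A node on "zuuv"'s path can go only if nothing else ends at it or branches off below it.
The suffix "v" (1 node) is used only by "zuuv"; the node for "zuu" still has the child "z", so pruning stops there.
Nodes removed: 1

1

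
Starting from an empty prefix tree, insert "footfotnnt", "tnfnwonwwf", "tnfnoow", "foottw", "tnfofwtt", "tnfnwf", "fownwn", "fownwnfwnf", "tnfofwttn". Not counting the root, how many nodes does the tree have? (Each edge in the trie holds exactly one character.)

Count nodes per top-level branch (shared prefixes stored once):
  'f'-branch (footfotnnt, foottw, fownwn, fownwnfwnf): 20 nodes
  't'-branch (tnfnoow, tnfnwf, tnfnwonwwf, tnfofwtt, tnfofwttn): 20 nodes
Sum: 40

40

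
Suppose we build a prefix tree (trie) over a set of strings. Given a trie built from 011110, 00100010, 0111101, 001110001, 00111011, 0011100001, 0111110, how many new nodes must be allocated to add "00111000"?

0

"00111000" is already a full path in the trie; only an end-marker is added.
No new nodes are needed: 0.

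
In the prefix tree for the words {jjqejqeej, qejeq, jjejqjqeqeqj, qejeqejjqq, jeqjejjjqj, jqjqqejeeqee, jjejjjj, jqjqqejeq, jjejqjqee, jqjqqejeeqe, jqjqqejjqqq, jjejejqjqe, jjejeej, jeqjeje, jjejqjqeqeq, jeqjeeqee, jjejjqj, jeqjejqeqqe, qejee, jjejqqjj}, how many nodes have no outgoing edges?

A leaf is a node with no children — equivalently, the end of a word that is not a proper prefix of any other stored word.
Those words: "jeqjeeqee", "jeqjeje", "jeqjejjjqj", "jeqjejqeqqe", "jjejeej", "jjejejqjqe", "jjejjjj", "jjejjqj", "jjejqjqee", "jjejqjqeqeqj", "jjejqqjj", "jjqejqeej", "jqjqqejeeqee", "jqjqqejeq", "jqjqqejjqqq", "qejee", "qejeqejjqq"
Leaf count: 17

17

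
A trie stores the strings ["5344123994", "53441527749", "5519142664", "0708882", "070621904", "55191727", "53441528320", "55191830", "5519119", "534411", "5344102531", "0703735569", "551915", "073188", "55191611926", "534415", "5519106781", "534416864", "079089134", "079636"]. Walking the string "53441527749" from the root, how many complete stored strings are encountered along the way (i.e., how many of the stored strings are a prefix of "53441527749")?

2

Check each prefix of "53441527749" against the stored set — each match is an end-marker on the path.
Prefixes of the query that are stored words: "534415", "53441527749"
Count: 2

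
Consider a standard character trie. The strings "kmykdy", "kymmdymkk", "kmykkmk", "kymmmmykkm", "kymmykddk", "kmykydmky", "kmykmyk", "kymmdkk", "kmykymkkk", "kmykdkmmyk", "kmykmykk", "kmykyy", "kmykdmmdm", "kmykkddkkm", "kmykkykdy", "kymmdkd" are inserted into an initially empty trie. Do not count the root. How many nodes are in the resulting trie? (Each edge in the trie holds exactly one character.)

For each word, the new-node count is its length minus the longest prefix already in the trie:
  "kmykdy" → 6 new (k, m, y, k, d, y)
  "kymmdymkk" → prefix "k" already present; 8 new (y, m, m, d, y, m, k, k)
  "kmykkmk" → prefix "kmyk" already present; 3 new (k, m, k)
  "kymmmmykkm" → prefix "kymm" already present; 6 new (m, m, y, k, k, m)
  "kymmykddk" → prefix "kymm" already present; 5 new (y, k, d, d, k)
  "kmykydmky" → prefix "kmyk" already present; 5 new (y, d, m, k, y)
  "kmykmyk" → prefix "kmyk" already present; 3 new (m, y, k)
  "kymmdkk" → prefix "kymmd" already present; 2 new (k, k)
  "kmykymkkk" → prefix "kmyky" already present; 4 new (m, k, k, k)
  "kmykdkmmyk" → prefix "kmykd" already present; 5 new (k, m, m, y, k)
  "kmykmykk" → prefix "kmykmyk" already present; 1 new (k)
  "kmykyy" → prefix "kmyky" already present; 1 new (y)
  "kmykdmmdm" → prefix "kmykd" already present; 4 new (m, m, d, m)
  "kmykkddkkm" → prefix "kmykk" already present; 5 new (d, d, k, k, m)
  "kmykkykdy" → prefix "kmykk" already present; 4 new (y, k, d, y)
  "kymmdkd" → prefix "kymmdk" already present; 1 new (d)
Total nodes = 6 + 8 + 3 + 6 + 5 + 5 + 3 + 2 + 4 + 5 + 1 + 1 + 4 + 5 + 4 + 1 = 63

63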